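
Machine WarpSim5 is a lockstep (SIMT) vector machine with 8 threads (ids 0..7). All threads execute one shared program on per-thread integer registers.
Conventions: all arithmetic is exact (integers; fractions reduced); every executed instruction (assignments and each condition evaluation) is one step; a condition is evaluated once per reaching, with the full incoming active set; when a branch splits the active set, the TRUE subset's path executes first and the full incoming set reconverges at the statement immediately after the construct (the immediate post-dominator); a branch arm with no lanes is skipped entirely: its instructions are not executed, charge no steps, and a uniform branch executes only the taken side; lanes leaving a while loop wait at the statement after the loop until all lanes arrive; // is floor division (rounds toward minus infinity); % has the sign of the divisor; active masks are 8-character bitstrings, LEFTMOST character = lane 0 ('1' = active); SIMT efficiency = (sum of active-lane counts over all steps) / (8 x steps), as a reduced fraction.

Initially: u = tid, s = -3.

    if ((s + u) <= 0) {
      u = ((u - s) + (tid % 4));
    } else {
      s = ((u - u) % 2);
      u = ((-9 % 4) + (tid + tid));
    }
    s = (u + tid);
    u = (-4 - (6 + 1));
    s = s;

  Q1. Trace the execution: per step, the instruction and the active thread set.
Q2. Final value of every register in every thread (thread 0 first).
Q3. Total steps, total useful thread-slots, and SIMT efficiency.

step 0: eval ((s + u) <= 0)          11111111
step 1: u <- ((u - s) + (tid % 4))   11110000
step 2: s <- ((u - u) % 2)           00001111
step 3: u <- ((-9 % 4) + (tid + tid)) 00001111
step 4: s <- (u + tid)               11111111
step 5: u <- (-4 - (6 + 1))          11111111
step 6: s <- s                       11111111

Answer: 7 steps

u: -11,-11,-11,-11,-11,-11,-11,-11
s: 3,6,9,12,15,18,21,24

steps = 7; useful = 44; efficiency = 44/56 = 11/14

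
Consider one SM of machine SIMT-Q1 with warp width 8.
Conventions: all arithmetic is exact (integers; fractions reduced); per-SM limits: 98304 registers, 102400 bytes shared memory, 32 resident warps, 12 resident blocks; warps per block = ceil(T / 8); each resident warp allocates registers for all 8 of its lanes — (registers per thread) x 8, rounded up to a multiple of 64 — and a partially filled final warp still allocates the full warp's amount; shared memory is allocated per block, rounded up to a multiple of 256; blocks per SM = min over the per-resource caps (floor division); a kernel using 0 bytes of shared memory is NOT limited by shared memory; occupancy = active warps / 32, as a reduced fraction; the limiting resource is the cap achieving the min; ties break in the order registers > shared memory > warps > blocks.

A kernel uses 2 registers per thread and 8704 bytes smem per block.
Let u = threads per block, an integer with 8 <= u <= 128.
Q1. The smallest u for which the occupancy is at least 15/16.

Answer: u = 17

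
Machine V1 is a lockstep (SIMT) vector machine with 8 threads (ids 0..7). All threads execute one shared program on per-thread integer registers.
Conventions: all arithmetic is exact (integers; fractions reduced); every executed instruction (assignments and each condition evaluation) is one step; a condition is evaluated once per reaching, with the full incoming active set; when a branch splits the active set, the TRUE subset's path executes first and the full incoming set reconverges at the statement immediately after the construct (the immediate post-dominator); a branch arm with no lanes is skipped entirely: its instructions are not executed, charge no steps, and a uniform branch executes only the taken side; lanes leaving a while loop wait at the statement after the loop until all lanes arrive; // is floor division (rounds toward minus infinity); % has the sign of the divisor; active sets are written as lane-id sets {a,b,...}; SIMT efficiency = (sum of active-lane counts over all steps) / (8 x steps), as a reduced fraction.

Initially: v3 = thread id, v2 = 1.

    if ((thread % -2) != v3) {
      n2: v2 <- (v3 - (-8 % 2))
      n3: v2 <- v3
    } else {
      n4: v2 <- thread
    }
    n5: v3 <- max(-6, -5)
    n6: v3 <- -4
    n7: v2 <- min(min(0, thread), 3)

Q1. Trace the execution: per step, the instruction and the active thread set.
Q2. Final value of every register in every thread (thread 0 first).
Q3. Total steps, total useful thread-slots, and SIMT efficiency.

step 0: eval ((thread % -2) != v3)   {0,1,2,3,4,5,6,7}
step 1: v2 <- (v3 - (-8 % 2))        {1,2,3,4,5,6,7}
step 2: v2 <- v3                     {1,2,3,4,5,6,7}
step 3: v2 <- thread                 {0}
step 4: v3 <- max(-6, -5)            {0,1,2,3,4,5,6,7}
step 5: v3 <- -4                     {0,1,2,3,4,5,6,7}
step 6: v2 <- min(min(0, thread), 3) {0,1,2,3,4,5,6,7}

Answer: 7 steps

v3: -4,-4,-4,-4,-4,-4,-4,-4
v2: 0,0,0,0,0,0,0,0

steps = 7; useful = 47; efficiency = 47/56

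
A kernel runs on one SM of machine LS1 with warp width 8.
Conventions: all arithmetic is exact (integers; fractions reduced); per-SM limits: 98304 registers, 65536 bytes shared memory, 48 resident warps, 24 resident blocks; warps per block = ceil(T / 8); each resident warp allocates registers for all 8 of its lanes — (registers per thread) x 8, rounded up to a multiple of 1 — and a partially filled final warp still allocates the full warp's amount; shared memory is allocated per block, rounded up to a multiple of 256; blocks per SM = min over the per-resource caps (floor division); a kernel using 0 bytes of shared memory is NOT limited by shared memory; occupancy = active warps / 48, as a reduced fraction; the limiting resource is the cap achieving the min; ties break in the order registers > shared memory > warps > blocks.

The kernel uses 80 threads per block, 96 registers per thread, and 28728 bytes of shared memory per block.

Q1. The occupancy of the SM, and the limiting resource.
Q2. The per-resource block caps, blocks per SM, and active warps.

Answer: occupancy 5/12, limited by shared memory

registers: 12 blocks
shared memory: 2 blocks
warps: 4 blocks
blocks: 24 blocks

Answer: 2 blocks, 20 active warps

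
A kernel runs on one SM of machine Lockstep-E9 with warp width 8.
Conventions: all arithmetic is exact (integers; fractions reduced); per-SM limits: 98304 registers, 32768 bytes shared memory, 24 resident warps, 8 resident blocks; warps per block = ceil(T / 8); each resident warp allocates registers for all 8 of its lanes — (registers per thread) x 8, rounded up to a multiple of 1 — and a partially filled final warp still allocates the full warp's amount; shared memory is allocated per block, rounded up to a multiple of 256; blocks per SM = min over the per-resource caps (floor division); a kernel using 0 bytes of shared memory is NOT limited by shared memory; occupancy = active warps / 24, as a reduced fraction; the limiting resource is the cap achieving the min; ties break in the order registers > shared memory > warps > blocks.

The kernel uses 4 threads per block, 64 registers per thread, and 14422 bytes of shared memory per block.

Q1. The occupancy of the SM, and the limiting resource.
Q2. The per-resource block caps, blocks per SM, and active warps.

Answer: occupancy 1/12, limited by shared memory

registers: 192 blocks
shared memory: 2 blocks
warps: 24 blocks
blocks: 8 blocks

Answer: 2 blocks, 2 active warps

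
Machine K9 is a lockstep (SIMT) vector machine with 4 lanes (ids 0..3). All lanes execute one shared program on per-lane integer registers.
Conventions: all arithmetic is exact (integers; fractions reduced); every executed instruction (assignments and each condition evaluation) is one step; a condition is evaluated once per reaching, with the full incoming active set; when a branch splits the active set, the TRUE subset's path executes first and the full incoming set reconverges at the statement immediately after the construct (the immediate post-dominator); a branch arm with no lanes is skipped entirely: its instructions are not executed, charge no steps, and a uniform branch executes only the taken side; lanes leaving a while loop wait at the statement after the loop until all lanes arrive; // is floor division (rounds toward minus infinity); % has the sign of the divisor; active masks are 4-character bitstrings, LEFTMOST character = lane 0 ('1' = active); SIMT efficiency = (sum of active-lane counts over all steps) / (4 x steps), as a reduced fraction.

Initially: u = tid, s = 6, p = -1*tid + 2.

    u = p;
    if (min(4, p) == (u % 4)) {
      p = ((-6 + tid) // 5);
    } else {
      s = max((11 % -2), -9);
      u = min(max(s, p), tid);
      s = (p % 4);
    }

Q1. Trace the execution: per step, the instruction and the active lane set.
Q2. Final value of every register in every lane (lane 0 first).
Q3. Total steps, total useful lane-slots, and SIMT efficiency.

step 0: u <- p                       1111
step 1: eval (min(4, p) == (u % 4))  1111
step 2: p <- ((-6 + tid) // 5)       1110
step 3: s <- max((11 % -2), -9)      0001
step 4: u <- min(max(s, p), tid)     0001
step 5: s <- (p % 4)                 0001

Answer: 6 steps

u: 2,1,0,-1
s: 6,6,6,3
p: -2,-1,-1,-1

steps = 6; useful = 14; efficiency = 14/24 = 7/12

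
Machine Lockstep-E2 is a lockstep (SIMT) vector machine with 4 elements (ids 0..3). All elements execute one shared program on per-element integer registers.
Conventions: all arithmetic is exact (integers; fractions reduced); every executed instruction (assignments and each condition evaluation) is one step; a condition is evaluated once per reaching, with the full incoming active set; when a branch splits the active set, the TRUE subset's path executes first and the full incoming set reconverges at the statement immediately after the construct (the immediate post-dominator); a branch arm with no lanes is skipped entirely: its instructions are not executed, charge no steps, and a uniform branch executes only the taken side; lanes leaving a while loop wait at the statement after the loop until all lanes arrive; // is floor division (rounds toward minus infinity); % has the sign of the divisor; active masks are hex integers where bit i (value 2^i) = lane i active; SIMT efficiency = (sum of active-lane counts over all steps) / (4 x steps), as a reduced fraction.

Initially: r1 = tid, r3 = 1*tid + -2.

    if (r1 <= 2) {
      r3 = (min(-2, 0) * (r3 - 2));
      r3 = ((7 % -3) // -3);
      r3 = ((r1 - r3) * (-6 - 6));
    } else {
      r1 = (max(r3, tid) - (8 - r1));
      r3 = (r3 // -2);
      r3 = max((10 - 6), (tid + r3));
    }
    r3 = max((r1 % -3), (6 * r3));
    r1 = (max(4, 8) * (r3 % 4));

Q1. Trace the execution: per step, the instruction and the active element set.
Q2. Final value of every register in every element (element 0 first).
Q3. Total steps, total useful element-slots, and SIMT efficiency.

step 0: eval (r1 <= 2)               0xf
step 1: r3 <- (min(-2, 0) * (r3 - 2)) 0x7
step 2: r3 <- ((7 % -3) // -3)       0x7
step 3: r3 <- ((r1 - r3) * (-6 - 6)) 0x7
step 4: r1 <- (max(r3, tid) - (8 - r1)) 0x8
step 5: r3 <- (r3 // -2)             0x8
step 6: r3 <- max((10 - 6), (tid + r3)) 0x8
step 7: r3 <- max((r1 % -3), (6 * r3)) 0xf
step 8: r1 <- (max(4, 8) * (r3 % 4)) 0xf

Answer: 9 steps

r1: 0,16,24,0
r3: 0,-2,-1,24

steps = 9; useful = 24; efficiency = 24/36 = 2/3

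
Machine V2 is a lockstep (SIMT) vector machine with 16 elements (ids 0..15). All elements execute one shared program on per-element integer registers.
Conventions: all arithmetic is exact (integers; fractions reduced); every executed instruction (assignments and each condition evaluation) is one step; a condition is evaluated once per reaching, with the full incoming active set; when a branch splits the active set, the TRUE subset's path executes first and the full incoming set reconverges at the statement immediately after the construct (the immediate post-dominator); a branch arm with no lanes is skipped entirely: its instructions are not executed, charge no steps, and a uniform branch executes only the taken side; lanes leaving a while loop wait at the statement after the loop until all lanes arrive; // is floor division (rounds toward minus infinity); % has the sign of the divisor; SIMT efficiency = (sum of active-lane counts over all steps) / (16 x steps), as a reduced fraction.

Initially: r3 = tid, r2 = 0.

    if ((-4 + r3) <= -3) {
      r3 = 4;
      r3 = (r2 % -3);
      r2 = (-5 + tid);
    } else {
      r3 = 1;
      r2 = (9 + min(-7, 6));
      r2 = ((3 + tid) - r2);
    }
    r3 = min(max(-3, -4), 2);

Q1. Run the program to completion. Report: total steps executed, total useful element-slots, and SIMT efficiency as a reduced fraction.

Answer: 8 steps, 80 useful, 5/8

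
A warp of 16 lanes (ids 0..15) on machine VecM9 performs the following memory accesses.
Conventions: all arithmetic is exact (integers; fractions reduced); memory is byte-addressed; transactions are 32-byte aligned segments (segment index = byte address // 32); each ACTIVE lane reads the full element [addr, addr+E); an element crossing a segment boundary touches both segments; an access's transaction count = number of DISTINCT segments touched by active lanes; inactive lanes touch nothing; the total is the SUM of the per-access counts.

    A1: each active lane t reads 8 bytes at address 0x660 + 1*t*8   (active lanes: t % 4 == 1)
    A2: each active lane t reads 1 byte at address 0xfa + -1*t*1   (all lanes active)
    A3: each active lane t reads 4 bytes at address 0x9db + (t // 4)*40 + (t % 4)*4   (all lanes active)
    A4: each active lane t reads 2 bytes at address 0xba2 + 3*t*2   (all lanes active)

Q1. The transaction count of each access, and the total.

A1: 4 transactions
A2: 1 transaction
A3: 6 transactions
A4: 3 transactions

Answer: 4,1,6,3; total 14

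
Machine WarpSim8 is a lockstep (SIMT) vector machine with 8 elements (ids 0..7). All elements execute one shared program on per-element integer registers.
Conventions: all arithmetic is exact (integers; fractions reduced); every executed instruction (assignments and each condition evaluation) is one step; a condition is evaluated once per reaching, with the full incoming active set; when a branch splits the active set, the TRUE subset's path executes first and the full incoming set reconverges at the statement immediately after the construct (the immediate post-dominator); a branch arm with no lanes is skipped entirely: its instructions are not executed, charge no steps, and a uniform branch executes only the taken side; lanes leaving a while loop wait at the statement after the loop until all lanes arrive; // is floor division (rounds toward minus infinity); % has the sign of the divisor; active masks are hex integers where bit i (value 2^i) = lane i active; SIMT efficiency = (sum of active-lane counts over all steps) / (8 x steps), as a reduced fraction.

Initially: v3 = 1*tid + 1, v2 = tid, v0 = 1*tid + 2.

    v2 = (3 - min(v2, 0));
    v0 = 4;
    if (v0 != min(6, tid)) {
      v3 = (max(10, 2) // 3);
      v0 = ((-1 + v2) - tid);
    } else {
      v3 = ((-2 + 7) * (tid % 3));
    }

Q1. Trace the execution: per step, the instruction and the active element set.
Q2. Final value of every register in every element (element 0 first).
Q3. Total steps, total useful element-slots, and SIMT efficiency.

step 0: v2 <- (3 - min(v2, 0))       0xff
step 1: v0 <- 4                      0xff
step 2: eval (v0 != min(6, tid))     0xff
step 3: v3 <- (max(10, 2) // 3)      0xef
step 4: v0 <- ((-1 + v2) - tid)      0xef
step 5: v3 <- ((-2 + 7) * (tid % 3)) 0x10

Answer: 6 steps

v3: 3,3,3,3,5,3,3,3
v2: 3,3,3,3,3,3,3,3
v0: 2,1,0,-1,4,-3,-4,-5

steps = 6; useful = 39; efficiency = 39/48 = 13/16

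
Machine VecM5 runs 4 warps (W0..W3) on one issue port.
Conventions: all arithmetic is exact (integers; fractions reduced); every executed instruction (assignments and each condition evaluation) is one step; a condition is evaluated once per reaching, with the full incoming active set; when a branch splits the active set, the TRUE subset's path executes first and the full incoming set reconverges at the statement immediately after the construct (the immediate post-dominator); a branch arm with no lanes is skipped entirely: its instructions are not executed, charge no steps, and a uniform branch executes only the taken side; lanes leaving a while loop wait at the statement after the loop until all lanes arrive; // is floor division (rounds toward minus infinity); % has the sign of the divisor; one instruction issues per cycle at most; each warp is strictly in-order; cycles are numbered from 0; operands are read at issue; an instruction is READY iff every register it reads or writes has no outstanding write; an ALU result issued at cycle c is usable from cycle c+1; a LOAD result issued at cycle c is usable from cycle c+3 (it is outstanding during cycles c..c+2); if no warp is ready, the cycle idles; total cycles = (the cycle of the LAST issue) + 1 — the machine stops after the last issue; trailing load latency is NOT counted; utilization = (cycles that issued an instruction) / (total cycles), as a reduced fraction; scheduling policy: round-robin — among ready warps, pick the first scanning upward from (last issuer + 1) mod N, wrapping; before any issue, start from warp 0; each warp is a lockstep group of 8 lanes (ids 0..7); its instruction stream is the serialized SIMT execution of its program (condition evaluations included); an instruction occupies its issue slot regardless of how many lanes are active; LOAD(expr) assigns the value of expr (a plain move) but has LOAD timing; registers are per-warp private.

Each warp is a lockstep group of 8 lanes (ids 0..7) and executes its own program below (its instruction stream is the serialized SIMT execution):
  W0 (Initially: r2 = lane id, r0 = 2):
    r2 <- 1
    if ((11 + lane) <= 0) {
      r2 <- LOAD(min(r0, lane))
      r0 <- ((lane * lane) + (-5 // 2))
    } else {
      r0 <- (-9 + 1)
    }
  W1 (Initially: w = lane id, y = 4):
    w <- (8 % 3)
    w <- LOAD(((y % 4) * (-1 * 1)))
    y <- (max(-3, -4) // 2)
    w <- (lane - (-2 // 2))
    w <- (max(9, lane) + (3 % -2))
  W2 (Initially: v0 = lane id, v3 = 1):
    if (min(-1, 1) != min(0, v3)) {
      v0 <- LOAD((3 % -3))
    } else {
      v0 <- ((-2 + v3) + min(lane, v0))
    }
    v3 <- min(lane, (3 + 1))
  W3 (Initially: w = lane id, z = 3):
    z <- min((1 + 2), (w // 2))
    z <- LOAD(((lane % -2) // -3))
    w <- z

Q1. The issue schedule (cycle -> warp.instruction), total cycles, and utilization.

cycle 0: W0.I0
cycle 1: W1.I0
cycle 2: W2.I0
cycle 3: W3.I0
cycle 4: W0.I1
cycle 5: W1.I1
cycle 6: W2.I1
cycle 7: W3.I1
cycle 8: W0.I2
cycle 9: W1.I2
cycle 10: W2.I2
cycle 11: W3.I2
cycle 12: W1.I3
cycle 13: W1.I4

Answer: 14 cycles, utilization 1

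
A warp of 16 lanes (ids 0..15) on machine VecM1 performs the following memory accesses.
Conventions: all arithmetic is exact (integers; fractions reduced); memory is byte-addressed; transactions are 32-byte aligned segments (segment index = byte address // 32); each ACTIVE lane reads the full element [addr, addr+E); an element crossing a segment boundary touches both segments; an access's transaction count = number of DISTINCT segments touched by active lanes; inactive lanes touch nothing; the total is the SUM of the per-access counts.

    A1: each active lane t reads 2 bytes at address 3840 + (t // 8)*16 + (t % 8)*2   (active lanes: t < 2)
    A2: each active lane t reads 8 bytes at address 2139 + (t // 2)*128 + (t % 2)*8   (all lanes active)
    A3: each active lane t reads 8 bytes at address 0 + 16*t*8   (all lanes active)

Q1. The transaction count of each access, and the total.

A1: 1 transaction
A2: 16 transactions
A3: 16 transactions

Answer: 1,16,16; total 33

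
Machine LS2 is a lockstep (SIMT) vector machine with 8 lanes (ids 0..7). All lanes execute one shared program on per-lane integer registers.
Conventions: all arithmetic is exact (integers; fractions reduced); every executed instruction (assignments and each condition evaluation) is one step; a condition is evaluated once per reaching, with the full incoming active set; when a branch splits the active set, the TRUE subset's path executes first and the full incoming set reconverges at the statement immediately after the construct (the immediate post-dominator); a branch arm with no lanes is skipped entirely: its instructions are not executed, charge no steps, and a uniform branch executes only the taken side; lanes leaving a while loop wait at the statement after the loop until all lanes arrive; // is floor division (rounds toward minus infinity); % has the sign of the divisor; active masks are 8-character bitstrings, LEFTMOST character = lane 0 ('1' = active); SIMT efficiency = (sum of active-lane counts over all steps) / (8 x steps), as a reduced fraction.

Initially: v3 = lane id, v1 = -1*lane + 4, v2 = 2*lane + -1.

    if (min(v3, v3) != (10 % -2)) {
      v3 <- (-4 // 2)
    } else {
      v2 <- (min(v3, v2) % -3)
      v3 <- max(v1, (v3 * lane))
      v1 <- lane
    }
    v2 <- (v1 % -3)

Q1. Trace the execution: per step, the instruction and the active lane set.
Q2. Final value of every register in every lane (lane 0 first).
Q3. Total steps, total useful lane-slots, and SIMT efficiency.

step 0: eval (min(v3, v3) != (10 % -2)) 11111111
step 1: v3 <- (-4 // 2)              01111111
step 2: v2 <- (min(v3, v2) % -3)     10000000
step 3: v3 <- max(v1, (v3 * lane))   10000000
step 4: v1 <- lane                   10000000
step 5: v2 <- (v1 % -3)              11111111

Answer: 6 steps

v3: 4,-2,-2,-2,-2,-2,-2,-2
v1: 0,3,2,1,0,-1,-2,-3
v2: 0,0,-1,-2,0,-1,-2,0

steps = 6; useful = 26; efficiency = 26/48 = 13/24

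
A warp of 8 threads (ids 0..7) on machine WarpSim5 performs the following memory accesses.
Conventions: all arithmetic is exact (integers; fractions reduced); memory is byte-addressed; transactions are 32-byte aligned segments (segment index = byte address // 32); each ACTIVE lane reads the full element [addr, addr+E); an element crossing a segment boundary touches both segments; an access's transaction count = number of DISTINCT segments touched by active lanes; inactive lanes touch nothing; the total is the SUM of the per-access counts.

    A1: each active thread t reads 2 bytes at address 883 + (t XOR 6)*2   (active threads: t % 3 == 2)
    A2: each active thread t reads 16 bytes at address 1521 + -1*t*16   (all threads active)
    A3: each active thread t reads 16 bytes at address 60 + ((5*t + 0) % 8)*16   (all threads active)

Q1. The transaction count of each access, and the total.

A1: 1 transaction
A2: 5 transactions
A3: 5 transactions

Answer: 1,5,5; total 11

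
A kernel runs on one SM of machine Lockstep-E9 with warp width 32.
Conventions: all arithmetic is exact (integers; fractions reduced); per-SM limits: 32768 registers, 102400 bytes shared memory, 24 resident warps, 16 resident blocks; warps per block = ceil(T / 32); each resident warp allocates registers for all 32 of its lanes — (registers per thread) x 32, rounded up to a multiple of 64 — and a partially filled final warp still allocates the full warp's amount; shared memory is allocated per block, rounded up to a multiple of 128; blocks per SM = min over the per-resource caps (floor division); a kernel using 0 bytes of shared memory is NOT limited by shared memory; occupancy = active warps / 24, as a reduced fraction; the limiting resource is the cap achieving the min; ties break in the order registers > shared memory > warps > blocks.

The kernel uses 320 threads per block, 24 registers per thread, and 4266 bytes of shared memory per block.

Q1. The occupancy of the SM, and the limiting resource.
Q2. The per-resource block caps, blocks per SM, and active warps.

Answer: occupancy 5/6, limited by warps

registers: 4 blocks
shared memory: 23 blocks
warps: 2 blocks
blocks: 16 blocks

Answer: 2 blocks, 20 active warps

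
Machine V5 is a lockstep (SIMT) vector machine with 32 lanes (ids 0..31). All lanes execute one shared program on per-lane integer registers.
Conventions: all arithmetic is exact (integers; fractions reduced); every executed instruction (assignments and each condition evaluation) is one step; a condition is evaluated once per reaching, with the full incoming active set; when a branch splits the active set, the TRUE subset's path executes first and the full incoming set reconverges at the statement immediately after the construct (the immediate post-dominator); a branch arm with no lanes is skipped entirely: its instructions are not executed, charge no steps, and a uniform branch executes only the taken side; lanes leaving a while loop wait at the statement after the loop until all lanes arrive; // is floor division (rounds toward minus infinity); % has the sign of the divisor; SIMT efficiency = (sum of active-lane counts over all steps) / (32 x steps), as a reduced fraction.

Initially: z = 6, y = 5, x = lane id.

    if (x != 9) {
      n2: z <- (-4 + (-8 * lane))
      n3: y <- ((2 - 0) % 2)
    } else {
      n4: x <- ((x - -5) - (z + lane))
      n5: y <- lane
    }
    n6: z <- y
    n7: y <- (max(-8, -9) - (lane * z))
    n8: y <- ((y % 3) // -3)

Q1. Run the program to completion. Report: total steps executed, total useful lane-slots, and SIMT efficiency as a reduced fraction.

Answer: 8 steps, 192 useful, 3/4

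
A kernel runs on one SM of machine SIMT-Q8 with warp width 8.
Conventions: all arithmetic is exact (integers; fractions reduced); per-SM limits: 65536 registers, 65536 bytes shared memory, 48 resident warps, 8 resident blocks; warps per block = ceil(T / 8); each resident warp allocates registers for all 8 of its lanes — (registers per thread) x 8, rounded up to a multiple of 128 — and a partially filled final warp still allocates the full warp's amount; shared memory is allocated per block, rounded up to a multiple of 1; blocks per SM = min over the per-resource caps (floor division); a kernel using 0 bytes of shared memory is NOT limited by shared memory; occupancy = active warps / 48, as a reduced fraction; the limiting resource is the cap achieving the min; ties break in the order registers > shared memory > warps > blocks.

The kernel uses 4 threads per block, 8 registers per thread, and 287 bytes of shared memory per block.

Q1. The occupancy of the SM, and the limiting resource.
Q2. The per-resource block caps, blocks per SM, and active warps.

Answer: occupancy 1/6, limited by blocks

registers: 512 blocks
shared memory: 228 blocks
warps: 48 blocks
blocks: 8 blocks

Answer: 8 blocks, 8 active warps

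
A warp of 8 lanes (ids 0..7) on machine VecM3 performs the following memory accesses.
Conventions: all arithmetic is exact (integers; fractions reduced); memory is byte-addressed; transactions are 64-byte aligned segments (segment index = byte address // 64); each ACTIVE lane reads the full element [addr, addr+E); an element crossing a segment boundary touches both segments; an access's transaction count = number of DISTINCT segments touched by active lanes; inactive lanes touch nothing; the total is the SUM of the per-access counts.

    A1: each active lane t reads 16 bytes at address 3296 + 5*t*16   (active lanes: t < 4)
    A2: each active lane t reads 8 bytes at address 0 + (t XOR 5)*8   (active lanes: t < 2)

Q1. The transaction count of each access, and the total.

A1: 4 transactions
A2: 1 transaction

Answer: 4,1; total 5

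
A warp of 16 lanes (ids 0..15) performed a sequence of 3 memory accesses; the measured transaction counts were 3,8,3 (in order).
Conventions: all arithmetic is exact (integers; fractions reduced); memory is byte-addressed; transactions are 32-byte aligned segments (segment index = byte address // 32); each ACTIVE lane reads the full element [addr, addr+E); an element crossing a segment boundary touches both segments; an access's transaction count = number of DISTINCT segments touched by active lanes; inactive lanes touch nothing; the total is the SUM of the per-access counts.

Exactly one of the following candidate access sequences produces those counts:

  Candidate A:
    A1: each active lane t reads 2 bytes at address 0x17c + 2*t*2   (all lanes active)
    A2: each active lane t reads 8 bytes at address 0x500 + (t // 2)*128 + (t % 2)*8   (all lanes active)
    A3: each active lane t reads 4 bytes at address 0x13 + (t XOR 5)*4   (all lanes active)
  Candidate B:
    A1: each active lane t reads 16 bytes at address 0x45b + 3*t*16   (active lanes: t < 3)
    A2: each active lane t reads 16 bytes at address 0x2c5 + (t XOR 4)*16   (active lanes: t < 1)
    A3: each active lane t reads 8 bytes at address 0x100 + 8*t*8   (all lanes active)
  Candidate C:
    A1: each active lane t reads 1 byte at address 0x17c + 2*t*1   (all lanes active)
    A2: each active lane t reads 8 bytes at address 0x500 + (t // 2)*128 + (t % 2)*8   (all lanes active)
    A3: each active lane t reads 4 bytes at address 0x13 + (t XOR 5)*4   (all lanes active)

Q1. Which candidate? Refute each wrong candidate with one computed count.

B: A1 gives 5 transactions, not 3
C: A1 gives 2 transactions, not 3
A: all counts match (3,8,3)

Answer: A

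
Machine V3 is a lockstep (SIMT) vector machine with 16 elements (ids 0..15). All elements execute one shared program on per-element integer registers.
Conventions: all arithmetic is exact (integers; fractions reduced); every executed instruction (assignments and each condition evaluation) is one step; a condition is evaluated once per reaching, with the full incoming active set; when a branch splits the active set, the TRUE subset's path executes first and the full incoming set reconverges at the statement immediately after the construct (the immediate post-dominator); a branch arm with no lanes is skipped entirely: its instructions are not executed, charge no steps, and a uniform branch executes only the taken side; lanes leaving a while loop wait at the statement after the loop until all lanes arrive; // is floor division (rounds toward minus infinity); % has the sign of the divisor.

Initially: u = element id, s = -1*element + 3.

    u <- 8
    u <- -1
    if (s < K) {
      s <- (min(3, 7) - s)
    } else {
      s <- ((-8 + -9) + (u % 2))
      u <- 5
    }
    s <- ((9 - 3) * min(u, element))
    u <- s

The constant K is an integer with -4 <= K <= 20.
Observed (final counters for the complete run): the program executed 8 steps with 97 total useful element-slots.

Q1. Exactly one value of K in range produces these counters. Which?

Answer: K = 3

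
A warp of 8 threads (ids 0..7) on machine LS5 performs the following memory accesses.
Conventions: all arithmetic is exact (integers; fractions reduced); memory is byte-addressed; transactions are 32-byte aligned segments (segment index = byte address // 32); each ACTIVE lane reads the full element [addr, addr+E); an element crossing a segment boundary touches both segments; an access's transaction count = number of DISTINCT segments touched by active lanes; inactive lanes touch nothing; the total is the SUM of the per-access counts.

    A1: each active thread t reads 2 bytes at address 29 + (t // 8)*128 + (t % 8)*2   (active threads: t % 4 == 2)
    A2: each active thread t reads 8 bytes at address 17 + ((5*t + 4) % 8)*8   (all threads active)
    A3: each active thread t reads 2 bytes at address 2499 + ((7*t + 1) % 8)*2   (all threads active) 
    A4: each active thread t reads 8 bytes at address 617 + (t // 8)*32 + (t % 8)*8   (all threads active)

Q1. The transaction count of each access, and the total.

A1: 1 transaction
A2: 3 transactions
A3: 1 transaction
A4: 3 transactions

Answer: 1,3,1,3; total 8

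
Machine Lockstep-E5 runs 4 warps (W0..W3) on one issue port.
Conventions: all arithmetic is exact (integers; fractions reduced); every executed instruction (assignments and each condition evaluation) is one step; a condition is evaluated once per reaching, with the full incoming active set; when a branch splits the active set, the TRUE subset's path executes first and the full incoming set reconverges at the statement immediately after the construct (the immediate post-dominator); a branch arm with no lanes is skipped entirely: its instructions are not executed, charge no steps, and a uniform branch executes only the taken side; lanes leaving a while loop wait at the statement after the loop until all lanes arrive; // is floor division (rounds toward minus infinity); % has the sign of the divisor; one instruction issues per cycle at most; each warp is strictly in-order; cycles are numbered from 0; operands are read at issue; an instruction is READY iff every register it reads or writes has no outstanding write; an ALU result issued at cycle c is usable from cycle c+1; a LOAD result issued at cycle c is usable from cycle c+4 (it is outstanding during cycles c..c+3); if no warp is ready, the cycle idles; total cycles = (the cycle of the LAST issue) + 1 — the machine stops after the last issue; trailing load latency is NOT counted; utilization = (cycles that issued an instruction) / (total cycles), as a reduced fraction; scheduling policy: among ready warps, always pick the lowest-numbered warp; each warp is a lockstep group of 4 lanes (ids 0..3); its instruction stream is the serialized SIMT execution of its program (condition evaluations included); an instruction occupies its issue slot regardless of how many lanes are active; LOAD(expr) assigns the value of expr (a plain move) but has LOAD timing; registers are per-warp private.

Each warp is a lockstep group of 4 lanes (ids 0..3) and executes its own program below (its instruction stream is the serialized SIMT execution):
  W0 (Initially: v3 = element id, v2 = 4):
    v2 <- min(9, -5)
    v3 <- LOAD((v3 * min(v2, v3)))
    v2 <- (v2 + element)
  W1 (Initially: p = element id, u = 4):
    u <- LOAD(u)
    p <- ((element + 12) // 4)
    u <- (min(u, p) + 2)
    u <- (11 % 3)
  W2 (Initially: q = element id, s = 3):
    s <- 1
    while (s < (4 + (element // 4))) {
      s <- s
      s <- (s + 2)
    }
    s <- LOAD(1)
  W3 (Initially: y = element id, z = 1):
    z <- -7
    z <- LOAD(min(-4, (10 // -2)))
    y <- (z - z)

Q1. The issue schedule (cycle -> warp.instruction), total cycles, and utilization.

cycle 0: W0.I0
cycle 1: W0.I1
cycle 2: W0.I2
cycle 3: W1.I0
cycle 4: W1.I1
cycle 5: W2.I0
cycle 6: W2.I1
cycle 7: W1.I2
cycle 8: W1.I3
cycle 9: W2.I2
cycle 10: W2.I3
cycle 11: W2.I4
cycle 12: W2.I5
cycle 13: W2.I6
cycle 14: W2.I7
cycle 15: W2.I8
cycle 16: W3.I0
cycle 17: W3.I1
cycle 18: idle
cycle 19: idle
cycle 20: idle
cycle 21: W3.I2

Answer: 22 cycles, utilization 19/22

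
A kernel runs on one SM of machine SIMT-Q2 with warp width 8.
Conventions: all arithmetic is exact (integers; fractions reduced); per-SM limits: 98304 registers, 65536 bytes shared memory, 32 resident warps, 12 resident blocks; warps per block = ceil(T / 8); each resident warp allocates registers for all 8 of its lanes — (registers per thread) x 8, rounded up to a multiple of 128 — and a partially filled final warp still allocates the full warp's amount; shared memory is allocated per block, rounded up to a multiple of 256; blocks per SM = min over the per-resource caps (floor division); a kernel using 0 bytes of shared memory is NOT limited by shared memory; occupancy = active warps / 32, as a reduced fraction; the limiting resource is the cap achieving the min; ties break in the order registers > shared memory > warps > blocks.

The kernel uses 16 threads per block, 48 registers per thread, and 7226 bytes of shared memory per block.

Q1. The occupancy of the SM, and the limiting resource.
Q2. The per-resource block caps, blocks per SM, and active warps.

Answer: occupancy 1/2, limited by shared memory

registers: 128 blocks
shared memory: 8 blocks
warps: 16 blocks
blocks: 12 blocks

Answer: 8 blocks, 16 active warps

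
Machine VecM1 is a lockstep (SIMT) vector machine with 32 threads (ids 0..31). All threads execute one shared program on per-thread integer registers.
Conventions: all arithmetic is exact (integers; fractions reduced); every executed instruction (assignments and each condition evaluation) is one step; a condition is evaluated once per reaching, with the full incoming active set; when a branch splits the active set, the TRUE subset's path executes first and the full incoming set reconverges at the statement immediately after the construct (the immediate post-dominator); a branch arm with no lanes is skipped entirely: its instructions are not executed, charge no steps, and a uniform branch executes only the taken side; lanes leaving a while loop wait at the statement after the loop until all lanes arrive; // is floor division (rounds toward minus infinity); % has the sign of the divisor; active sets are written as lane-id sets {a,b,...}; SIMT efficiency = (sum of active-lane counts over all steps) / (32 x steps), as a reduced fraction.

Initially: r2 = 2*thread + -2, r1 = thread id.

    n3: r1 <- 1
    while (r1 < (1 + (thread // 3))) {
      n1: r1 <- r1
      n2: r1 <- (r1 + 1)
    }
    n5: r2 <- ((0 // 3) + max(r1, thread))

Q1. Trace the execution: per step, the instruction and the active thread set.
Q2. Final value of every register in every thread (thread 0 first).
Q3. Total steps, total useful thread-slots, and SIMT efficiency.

step 0: r1 <- 1                      {0,1,2,3,4,5,6,7,8,9,10,11,12,13,14,15,16,17,18,19,20,21,22,23,24,25,26,27,28,29,30,31}
step 1: eval (r1 < (1 + (thread // 3))) {0,1,2,3,4,5,6,7,8,9,10,11,12,13,14,15,16,17,18,19,20,21,22,23,24,25,26,27,28,29,30,31}
step 2: r1 <- r1                     {3,4,5,6,7,8,9,10,11,12,13,14,15,16,17,18,19,20,21,22,23,24,25,26,27,28,29,30,31}
step 3: r1 <- (r1 + 1)               {3,4,5,6,7,8,9,10,11,12,13,14,15,16,17,18,19,20,21,22,23,24,25,26,27,28,29,30,31}
step 4: eval (r1 < (1 + (thread // 3))) {3,4,5,6,7,8,9,10,11,12,13,14,15,16,17,18,19,20,21,22,23,24,25,26,27,28,29,30,31}
step 5: r1 <- r1                     {6,7,8,9,10,11,12,13,14,15,16,17,18,19,20,21,22,23,24,25,26,27,28,29,30,31}
step 6: r1 <- (r1 + 1)               {6,7,8,9,10,11,12,13,14,15,16,17,18,19,20,21,22,23,24,25,26,27,28,29,30,31}
step 7: eval (r1 < (1 + (thread // 3))) {6,7,8,9,10,11,12,13,14,15,16,17,18,19,20,21,22,23,24,25,26,27,28,29,30,31}
step 8: r1 <- r1                     {9,10,11,12,13,14,15,16,17,18,19,20,21,22,23,24,25,26,27,28,29,30,31}
step 9: r1 <- (r1 + 1)               {9,10,11,12,13,14,15,16,17,18,19,20,21,22,23,24,25,26,27,28,29,30,31}
step 10: eval (r1 < (1 + (thread // 3))) {9,10,11,12,13,14,15,16,17,18,19,20,21,22,23,24,25,26,27,28,29,30,31}
step 11: r1 <- r1                     {12,13,14,15,16,17,18,19,20,21,22,23,24,25,26,27,28,29,30,31}
step 12: r1 <- (r1 + 1)               {12,13,14,15,16,17,18,19,20,21,22,23,24,25,26,27,28,29,30,31}
step 13: eval (r1 < (1 + (thread // 3))) {12,13,14,15,16,17,18,19,20,21,22,23,24,25,26,27,28,29,30,31}
step 14: r1 <- r1                     {15,16,17,18,19,20,21,22,23,24,25,26,27,28,29,30,31}
step 15: r1 <- (r1 + 1)               {15,16,17,18,19,20,21,22,23,24,25,26,27,28,29,30,31}
step 16: eval (r1 < (1 + (thread // 3))) {15,16,17,18,19,20,21,22,23,24,25,26,27,28,29,30,31}
step 17: r1 <- r1                     {18,19,20,21,22,23,24,25,26,27,28,29,30,31}
step 18: r1 <- (r1 + 1)               {18,19,20,21,22,23,24,25,26,27,28,29,30,31}
step 19: eval (r1 < (1 + (thread // 3))) {18,19,20,21,22,23,24,25,26,27,28,29,30,31}
step 20: r1 <- r1                     {21,22,23,24,25,26,27,28,29,30,31}
step 21: r1 <- (r1 + 1)               {21,22,23,24,25,26,27,28,29,30,31}
step 22: eval (r1 < (1 + (thread // 3))) {21,22,23,24,25,26,27,28,29,30,31}
step 23: r1 <- r1                     {24,25,26,27,28,29,30,31}
step 24: r1 <- (r1 + 1)               {24,25,26,27,28,29,30,31}
step 25: eval (r1 < (1 + (thread // 3))) {24,25,26,27,28,29,30,31}
step 26: r1 <- r1                     {27,28,29,30,31}
step 27: r1 <- (r1 + 1)               {27,28,29,30,31}
step 28: eval (r1 < (1 + (thread // 3))) {27,28,29,30,31}
step 29: r1 <- r1                     {30,31}
step 30: r1 <- (r1 + 1)               {30,31}
step 31: eval (r1 < (1 + (thread // 3))) {30,31}
step 32: r2 <- ((0 // 3) + max(r1, thread)) {0,1,2,3,4,5,6,7,8,9,10,11,12,13,14,15,16,17,18,19,20,21,22,23,24,25,26,27,28,29,30,31}

Answer: 33 steps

r2: 1,1,2,3,4,5,6,7,8,9,10,11,12,13,14,15,16,17,18,19,20,21,22,23,24,25,26,27,28,29,30,31
r1: 1,1,1,2,2,2,3,3,3,4,4,4,5,5,5,6,6,6,7,7,7,8,8,8,9,9,9,10,10,10,11,11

steps = 33; useful = 561; efficiency = 561/1056 = 17/32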